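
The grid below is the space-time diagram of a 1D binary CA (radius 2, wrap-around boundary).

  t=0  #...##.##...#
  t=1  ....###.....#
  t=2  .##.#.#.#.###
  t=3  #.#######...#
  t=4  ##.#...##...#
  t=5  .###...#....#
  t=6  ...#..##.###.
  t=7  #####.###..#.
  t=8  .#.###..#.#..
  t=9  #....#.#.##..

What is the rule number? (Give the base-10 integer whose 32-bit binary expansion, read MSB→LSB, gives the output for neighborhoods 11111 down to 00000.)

  ##### -> .   bit 31 = 0  t=3,i=4
  ####. -> #   bit 30 = 1  t=3,i=7
  ###.# -> #   bit 29 = 1  t=2,i=12
  ###.. -> #   bit 28 = 1  t=1,i=6
  ##.## -> #   bit 27 = 1  t=0,i=6
  ##.#. -> #   bit 26 = 1  t=2,i=3
  ##..# -> .   bit 25 = 0  t=7,i=9
  ##... -> .   bit 24 = 0  t=0,i=1
  #.### -> .   bit 23 = 0  t=2,i=10
  #.##. -> .   bit 22 = 0  t=0,i=7
  #.#.# -> #   bit 21 = 1  t=2,i=4
  #.#.. -> #   bit 20 = 1  t=4,i=3
  #..## -> .   bit 19 = 0  t=6,i=5
  #..#. -> #   bit 18 = 1  t=7,i=10
  #...# -> .   bit 17 = 0  t=0,i=2
  #.... -> #   bit 16 = 1  t=1,i=1
  .#### -> #   bit 15 = 1  t=3,i=3
  .###. -> .   bit 14 = 0  t=1,i=5
  .##.# -> #   bit 13 = 1  t=0,i=5
  .##.. -> .   bit 12 = 0  t=0,i=0
  .#.## -> .   bit 11 = 0  t=2,i=9
  .#.#. -> #   bit 10 = 1  t=2,i=5
  .#..# -> #   bit 9 = 1  t=6,i=4
  .#... -> .   bit 8 = 0  t=1,i=0
  ..### -> #   bit 7 = 1  t=1,i=4
  ..##. -> #   bit 6 = 1  t=0,i=4
  ..#.# -> .   bit 5 = 0  t=5,i=12
  ..#.. -> #   bit 4 = 1  t=1,i=12
  ...## -> .   bit 3 = 0  t=0,i=3
  ...#. -> #   bit 2 = 1  t=1,i=11
  ....# -> #   bit 1 = 1  t=1,i=2
  ..... -> .   bit 0 = 0  t=1,i=9
  bits 01111100001101011010011011010110 = 2083890902

2083890902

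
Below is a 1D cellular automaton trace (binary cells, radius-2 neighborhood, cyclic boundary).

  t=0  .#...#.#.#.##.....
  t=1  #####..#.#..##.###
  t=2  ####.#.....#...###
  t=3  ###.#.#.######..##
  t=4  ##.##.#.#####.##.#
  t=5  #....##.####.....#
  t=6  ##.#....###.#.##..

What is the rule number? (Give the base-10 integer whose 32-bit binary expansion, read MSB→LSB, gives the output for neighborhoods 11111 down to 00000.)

  [31] ##### => #  t=1,i=0
  [30] ####. => #  t=1,i=3
  [29] ###.# => .  t=2,i=3
  [28] ###.. => .  t=1,i=4
  [27] ##.## => .  t=1,i=14
  [26] ##.#. => #  t=2,i=4
  [25] ##..# => #  t=1,i=5
  [24] ##... => #  t=0,i=13
  [23] #.### => #  t=1,i=15
  [22] #.##. => .  t=0,i=11
  [21] #.#.# => #  t=0,i=7
  [20] #.#.. => .  t=1,i=9
  [19] #..## => #  t=1,i=11
  [18] #..#. => .  t=1,i=6
  [17] #...# => #  t=0,i=3
  [16] #.... => .  t=0,i=14
  [15] .#### => #  t=1,i=16
  [14] .###. => #  t=4,i=0
  [13] .##.# => .  t=1,i=13
  [12] .##.. => #  t=0,i=12
  [11] .#.## => .  t=0,i=10
  [10] .#.#. => .  t=0,i=6
  [9] .#..# => .  t=1,i=10
  [8] .#... => #  t=0,i=2
  [7] ..### => .  t=2,i=15
  [6] ..##. => .  t=1,i=12
  [5] ..#.# => .  t=0,i=5
  [4] ..#.. => #  t=0,i=1
  [3] ...## => .  t=2,i=14
  [2] ...#. => #  t=0,i=0
  [1] ....# => #  t=0,i=17
  [0] ..... => #  t=0,i=15
  bits 11000111101010101101000100010111 = 3349860631

3349860631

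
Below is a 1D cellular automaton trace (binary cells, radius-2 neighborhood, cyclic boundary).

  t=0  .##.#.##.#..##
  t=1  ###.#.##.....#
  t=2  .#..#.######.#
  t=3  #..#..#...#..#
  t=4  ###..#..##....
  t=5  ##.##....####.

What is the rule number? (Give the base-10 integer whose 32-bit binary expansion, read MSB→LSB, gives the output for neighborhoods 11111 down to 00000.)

1273459847

  nb #####: next=.  (t=2,i=8, bit31=0)
  nb ####.: next=#  (t=1,i=1, bit30=1)
  nb ###.#: next=.  (t=1,i=2, bit29=0)
  nb ###..: next=.  (t=4,i=2, bit28=0)
  nb ##.##: next=#  (t=0,i=0, bit27=1)
  nb ##.#.: next=.  (t=0,i=3, bit26=0)
  nb ##..#: next=#  (t=3,i=1, bit25=1)
  nb ##...: next=#  (t=1,i=8, bit24=1)
  nb #.###: next=#  (t=2,i=6, bit23=1)
  nb #.##.: next=#  (t=0,i=1, bit22=1)
  nb #.#.#: next=#  (t=0,i=4, bit21=1)
  nb #.#..: next=.  (t=0,i=9, bit20=0)
  nb #..##: next=.  (t=0,i=11, bit19=0)
  nb #..#.: next=#  (t=2,i=3, bit18=1)
  nb #...#: next=#  (t=3,i=8, bit17=1)
  nb #....: next=#  (t=1,i=9, bit16=1)
  nb .####: next=.  (t=1,i=0, bit15=0)
  nb .###.: next=#  (t=4,i=1, bit14=1)
  nb .##.#: next=#  (t=0,i=2, bit13=1)
  nb .##..: next=#  (t=1,i=7, bit12=1)
  nb .#.##: next=.  (t=0,i=5, bit11=0)
  nb .#.#.: next=#  (t=2,i=0, bit10=1)
  nb .#..#: next=.  (t=0,i=10, bit9=0)
  nb .#...: next=.  (t=3,i=7, bit8=0)
  nb ..###: next=#  (t=1,i=13, bit7=1)
  nb ..##.: next=.  (t=0,i=12, bit6=0)
  nb ..#.#: next=.  (t=2,i=4, bit5=0)
  nb ..#..: next=.  (t=3,i=3, bit4=0)
  nb ...##: next=.  (t=1,i=12, bit3=0)
  nb ...#.: next=#  (t=3,i=9, bit2=1)
  nb ....#: next=#  (t=1,i=11, bit1=1)
  nb .....: next=#  (t=1,i=10, bit0=1)
  bits 01001011111001110111010010000111 = 1273459847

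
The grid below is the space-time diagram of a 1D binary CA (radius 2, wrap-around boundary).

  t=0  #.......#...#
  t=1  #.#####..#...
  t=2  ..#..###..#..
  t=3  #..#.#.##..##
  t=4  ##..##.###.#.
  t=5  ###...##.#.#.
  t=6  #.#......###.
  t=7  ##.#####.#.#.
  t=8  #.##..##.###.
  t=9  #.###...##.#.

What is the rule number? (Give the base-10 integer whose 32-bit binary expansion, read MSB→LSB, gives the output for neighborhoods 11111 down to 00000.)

  ##### -> .   bit 31 = 0  t=1,i=4
  ####. -> #   bit 30 = 1  t=1,i=5
  ###.# -> #   bit 29 = 1  t=4,i=9
  ###.. -> #   bit 28 = 1  t=1,i=6
  ##.## -> #   bit 27 = 1  t=4,i=6
  ##.#. -> .   bit 26 = 0  t=4,i=10
  ##..# -> #   bit 25 = 1  t=1,i=7
  ##... -> .   bit 24 = 0  t=0,i=1
  #.### -> #   bit 23 = 1  t=1,i=2
  #.##. -> #   bit 22 = 1  t=3,i=7
  #.#.# -> #   bit 21 = 1  t=3,i=5
  #.#.. -> .   bit 20 = 0  t=6,i=2
  #..## -> .   bit 19 = 0  t=2,i=4
  #..#. -> .   bit 18 = 0  t=1,i=8
  #...# -> .   bit 17 = 0  t=0,i=10
  #.... -> #   bit 16 = 1  t=0,i=2
  .#### -> .   bit 15 = 0  t=1,i=3
  .###. -> .   bit 14 = 0  t=2,i=6
  .##.# -> .   bit 13 = 0  t=4,i=5
  .##.. -> #   bit 12 = 1  t=0,i=0
  .#.## -> .   bit 11 = 0  t=1,i=1
  .#.#. -> #   bit 10 = 1  t=3,i=4
  .#..# -> #   bit 9 = 1  t=2,i=3
  .#... -> #   bit 8 = 1  t=0,i=9
  ..### -> #   bit 7 = 1  t=2,i=5
  ..##. -> .   bit 6 = 0  t=0,i=12
  ..#.# -> .   bit 5 = 0  t=1,i=0
  ..#.. -> .   bit 4 = 0  t=0,i=8
  ...## -> .   bit 3 = 0  t=0,i=11
  ...#. -> .   bit 2 = 0  t=0,i=7
  ....# -> #   bit 1 = 1  t=0,i=6
  ..... -> #   bit 0 = 1  t=0,i=3
  bits 01111010111000010001011110000011 = 2061571971

2061571971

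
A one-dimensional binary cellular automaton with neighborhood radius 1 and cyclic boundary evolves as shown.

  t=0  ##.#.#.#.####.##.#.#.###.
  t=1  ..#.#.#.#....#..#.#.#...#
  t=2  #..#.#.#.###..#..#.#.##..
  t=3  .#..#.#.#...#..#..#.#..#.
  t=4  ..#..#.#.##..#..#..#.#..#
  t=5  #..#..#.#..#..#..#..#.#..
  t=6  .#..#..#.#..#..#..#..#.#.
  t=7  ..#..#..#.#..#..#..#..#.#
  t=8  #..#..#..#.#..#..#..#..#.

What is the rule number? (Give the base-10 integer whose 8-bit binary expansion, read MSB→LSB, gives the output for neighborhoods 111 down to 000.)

  ### -> .   bit 7 = 0  t=0,i=10
  ##. -> .   bit 6 = 0  t=0,i=1
  #.# -> #   bit 5 = 1  t=0,i=2
  #.. -> #   bit 4 = 1  t=1,i=0
  .## -> .   bit 3 = 0  t=0,i=0
  .#. -> .   bit 2 = 0  t=0,i=3
  ..# -> .   bit 1 = 0  t=1,i=1
  ... -> #   bit 0 = 1  t=1,i=10
  bits 00110001 = 49

49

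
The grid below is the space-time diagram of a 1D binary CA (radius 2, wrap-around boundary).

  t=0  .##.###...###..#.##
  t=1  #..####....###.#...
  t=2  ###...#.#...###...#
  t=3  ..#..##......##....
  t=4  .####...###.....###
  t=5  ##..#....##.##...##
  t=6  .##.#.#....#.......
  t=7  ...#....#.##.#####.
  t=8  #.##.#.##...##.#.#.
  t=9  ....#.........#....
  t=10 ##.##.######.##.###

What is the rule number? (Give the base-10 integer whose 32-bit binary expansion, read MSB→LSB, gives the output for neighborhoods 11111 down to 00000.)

  #####|#  b31=1 t=7,i=15
  ####.|.  b30=0 t=1,i=5
  ###.#|#  b29=1 t=1,i=13
  ###..|#  b28=1 t=0,i=6
  ##.##|#  b27=1 t=0,i=0
  ##.#.|#  b26=1 t=1,i=14
  ##..#|#  b25=1 t=0,i=13
  ##...|.  b24=0 t=0,i=7
  #.###|#  b23=1 t=0,i=4
  #.##.|.  b22=0 t=0,i=1
  #.#.#|.  b21=0 t=6,i=4
  #.#..|.  b20=0 t=1,i=15
  #..##|#  b19=1 t=1,i=2
  #..#.|.  b18=0 t=0,i=14
  #...#|.  b17=0 t=0,i=8
  #....|#  b16=1 t=1,i=8
  .####|.  b15=0 t=1,i=4
  .###.|#  b14=1 t=0,i=5
  .##.#|.  b13=0 t=0,i=2
  .##..|.  b12=0 t=3,i=6
  .#.##|.  b11=0 t=0,i=16
  .#.#.|.  b10=0 t=2,i=7
  .#..#|#  b9=1 t=1,i=1
  .#...|.  b8=0 t=1,i=16
  ..###|.  b7=0 t=0,i=10
  ..##.|.  b6=0 t=3,i=5
  ..#.#|#  b5=1 t=0,i=15
  ..#..|#  b4=1 t=1,i=0
  ...##|.  b3=0 t=0,i=9
  ...#.|#  b2=1 t=1,i=18
  ....#|.  b1=0 t=1,i=9
  .....|#  b0=1 t=3,i=9
  bits 10111110100010010100001000110101 = 3196666421

3196666421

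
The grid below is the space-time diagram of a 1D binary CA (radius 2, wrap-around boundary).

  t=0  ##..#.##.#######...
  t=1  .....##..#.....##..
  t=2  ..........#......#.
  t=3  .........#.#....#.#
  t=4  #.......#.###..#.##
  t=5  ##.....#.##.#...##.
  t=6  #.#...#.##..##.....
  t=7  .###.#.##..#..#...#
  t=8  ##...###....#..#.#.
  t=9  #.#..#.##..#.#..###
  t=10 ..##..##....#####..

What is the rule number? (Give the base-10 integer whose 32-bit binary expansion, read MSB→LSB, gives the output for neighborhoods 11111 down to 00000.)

301469572

  ##### -> .   bit 31 = 0  t=0,i=11
  ####. -> .   bit 30 = 0  t=0,i=14
  ###.# -> .   bit 29 = 0  t=7,i=3
  ###.. -> #   bit 28 = 1  t=0,i=15
  ##.## -> .   bit 27 = 0  t=0,i=8
  ##.#. -> .   bit 26 = 0  t=5,i=11
  ##..# -> .   bit 25 = 0  t=0,i=2
  ##... -> #   bit 24 = 1  t=0,i=16
  #.### -> #   bit 23 = 1  t=0,i=9
  #.##. -> #   bit 22 = 1  t=0,i=6
  #.#.# -> #   bit 21 = 1  t=7,i=5
  #.#.. -> #   bit 20 = 1  t=3,i=11
  #..## -> #   bit 19 = 1  t=6,i=11
  #..#. -> .   bit 18 = 0  t=0,i=3
  #...# -> .   bit 17 = 0  t=0,i=17
  #.... -> .   bit 16 = 0  t=1,i=11
  .#### -> .   bit 15 = 0  t=0,i=10
  .###. -> .   bit 14 = 0  t=4,i=11
  .##.# -> .   bit 13 = 0  t=0,i=7
  .##.. -> .   bit 12 = 0  t=0,i=1
  .#.## -> #   bit 11 = 1  t=0,i=5
  .#.#. -> #   bit 10 = 1  t=3,i=10
  .#..# -> #   bit 9 = 1  t=7,i=12
  .#... -> #   bit 8 = 1  t=1,i=10
  ..### -> #   bit 7 = 1  t=8,i=5
  ..##. -> .   bit 6 = 0  t=0,i=0
  ..#.# -> .   bit 5 = 0  t=0,i=4
  ..#.. -> .   bit 4 = 0  t=1,i=9
  ...## -> .   bit 3 = 0  t=0,i=18
  ...#. -> #   bit 2 = 1  t=2,i=9
  ....# -> .   bit 1 = 0  t=1,i=3
  ..... -> .   bit 0 = 0  t=1,i=0
  bits 00010001111110000000111110000100 = 301469572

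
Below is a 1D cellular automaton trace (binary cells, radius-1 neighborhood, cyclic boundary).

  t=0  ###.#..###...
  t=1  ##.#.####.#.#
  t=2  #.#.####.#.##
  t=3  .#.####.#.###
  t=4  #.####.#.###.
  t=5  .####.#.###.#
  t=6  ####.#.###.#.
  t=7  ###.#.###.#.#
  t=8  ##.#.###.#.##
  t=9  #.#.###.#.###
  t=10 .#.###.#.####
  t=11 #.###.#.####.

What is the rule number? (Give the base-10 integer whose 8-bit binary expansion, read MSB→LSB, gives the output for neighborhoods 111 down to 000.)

  ###|#  b7=1 t=0,i=1
  ##.|.  b6=0 t=0,i=2
  #.#|#  b5=1 t=0,i=3
  #..|#  b4=1 t=0,i=5
  .##|#  b3=1 t=0,i=0
  .#.|.  b2=0 t=0,i=4
  ..#|#  b1=1 t=0,i=6
  ...|.  b0=0 t=0,i=11
  bits 10111010 = 186

186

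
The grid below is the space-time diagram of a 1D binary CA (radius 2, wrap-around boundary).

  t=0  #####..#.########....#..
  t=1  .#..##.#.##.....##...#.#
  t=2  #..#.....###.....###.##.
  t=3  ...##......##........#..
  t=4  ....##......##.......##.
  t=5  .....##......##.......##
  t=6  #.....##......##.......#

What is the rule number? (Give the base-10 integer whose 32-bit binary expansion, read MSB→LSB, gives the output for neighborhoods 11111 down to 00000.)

332043568

  nb #####: next=.  (t=0,i=2, bit31=0)
  nb ####.: next=.  (t=0,i=3, bit30=0)
  nb ###.#: next=.  (t=2,i=19, bit29=0)
  nb ###..: next=#  (t=0,i=4, bit28=1)
  nb ##.##: next=.  (t=2,i=20, bit27=0)
  nb ##.#.: next=.  (t=1,i=6, bit26=0)
  nb ##..#: next=#  (t=0,i=5, bit25=1)
  nb ##...: next=#  (t=0,i=17, bit24=1)
  nb #.###: next=#  (t=0,i=9, bit23=1)
  nb #.##.: next=#  (t=1,i=9, bit22=1)
  nb #.#.#: next=.  (t=1,i=7, bit21=0)
  nb #.#..: next=.  (t=1,i=1, bit20=0)
  nb #..##: next=#  (t=0,i=23, bit19=1)
  nb #..#.: next=.  (t=0,i=6, bit18=0)
  nb #...#: next=#  (t=1,i=19, bit17=1)
  nb #....: next=.  (t=0,i=18, bit16=0)
  nb .####: next=#  (t=0,i=1, bit15=1)
  nb .###.: next=.  (t=2,i=10, bit14=0)
  nb .##.#: next=.  (t=1,i=5, bit13=0)
  nb .##..: next=#  (t=1,i=10, bit12=1)
  nb .#.##: next=.  (t=0,i=8, bit11=0)
  nb .#.#.: next=#  (t=1,i=0, bit10=1)
  nb .#..#: next=.  (t=0,i=22, bit9=0)
  nb .#...: next=#  (t=2,i=4, bit8=1)
  nb ..###: next=.  (t=0,i=0, bit7=0)
  nb ..##.: next=.  (t=1,i=4, bit6=0)
  nb ..#.#: next=#  (t=0,i=7, bit5=1)
  nb ..#..: next=#  (t=0,i=21, bit4=1)
  nb ...##: next=.  (t=1,i=15, bit3=0)
  nb ...#.: next=.  (t=0,i=20, bit2=0)
  nb ....#: next=.  (t=0,i=19, bit1=0)
  nb .....: next=.  (t=1,i=13, bit0=0)
  bits 00010011110010101001010100110000 = 332043568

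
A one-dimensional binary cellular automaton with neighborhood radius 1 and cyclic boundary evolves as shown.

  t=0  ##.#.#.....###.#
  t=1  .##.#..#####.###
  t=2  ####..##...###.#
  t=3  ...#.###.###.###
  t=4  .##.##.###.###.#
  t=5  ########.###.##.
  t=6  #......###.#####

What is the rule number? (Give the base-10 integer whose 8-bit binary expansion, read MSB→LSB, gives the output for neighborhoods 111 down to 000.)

  ### -> .   bit 7 = 0  t=0,i=0
  ##. -> #   bit 6 = 1  t=0,i=1
  #.# -> #   bit 5 = 1  t=0,i=2
  #.. -> .   bit 4 = 0  t=0,i=6
  .## -> #   bit 3 = 1  t=0,i=11
  .#. -> .   bit 2 = 0  t=0,i=3
  ..# -> #   bit 1 = 1  t=0,i=10
  ... -> #   bit 0 = 1  t=0,i=7
  bits 01101011 = 107

107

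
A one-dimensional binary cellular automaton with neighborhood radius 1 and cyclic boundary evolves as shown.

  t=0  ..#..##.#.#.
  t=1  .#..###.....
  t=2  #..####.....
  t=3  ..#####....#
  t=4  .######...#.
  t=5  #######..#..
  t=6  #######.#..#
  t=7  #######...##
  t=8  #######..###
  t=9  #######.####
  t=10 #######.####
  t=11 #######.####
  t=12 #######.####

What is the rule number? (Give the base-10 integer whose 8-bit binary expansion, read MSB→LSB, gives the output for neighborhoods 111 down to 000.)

  ###|#  b7=1 t=1,i=5
  ##.|#  b6=1 t=0,i=6
  #.#|.  b5=0 t=0,i=7
  #..|.  b4=0 t=0,i=3
  .##|#  b3=1 t=0,i=5
  .#.|.  b2=0 t=0,i=2
  ..#|#  b1=1 t=0,i=1
  ...|.  b0=0 t=0,i=0
  bits 11001010 = 202

202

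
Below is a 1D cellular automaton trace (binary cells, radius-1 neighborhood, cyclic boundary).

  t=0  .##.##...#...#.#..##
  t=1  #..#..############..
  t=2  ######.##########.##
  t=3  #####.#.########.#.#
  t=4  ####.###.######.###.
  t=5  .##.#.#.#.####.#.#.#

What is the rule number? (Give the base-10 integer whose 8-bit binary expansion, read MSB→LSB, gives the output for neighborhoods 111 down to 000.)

183

  ###|#  b7=1 t=1,i=7
  ##.|.  b6=0 t=0,i=2
  #.#|#  b5=1 t=0,i=0
  #..|#  b4=1 t=0,i=6
  .##|.  b3=0 t=0,i=1
  .#.|#  b2=1 t=0,i=9
  ..#|#  b1=1 t=0,i=8
  ...|#  b0=1 t=0,i=7
  bits 10110111 = 183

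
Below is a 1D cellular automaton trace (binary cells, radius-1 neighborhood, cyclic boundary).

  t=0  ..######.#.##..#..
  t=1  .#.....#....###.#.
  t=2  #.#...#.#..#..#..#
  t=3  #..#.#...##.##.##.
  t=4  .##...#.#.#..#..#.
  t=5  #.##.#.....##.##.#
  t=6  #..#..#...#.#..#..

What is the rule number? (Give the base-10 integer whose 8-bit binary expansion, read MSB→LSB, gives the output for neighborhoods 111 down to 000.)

82

  ### -> .   bit 7 = 0  t=0,i=3
  ##. -> #   bit 6 = 1  t=0,i=7
  #.# -> .   bit 5 = 0  t=0,i=8
  #.. -> #   bit 4 = 1  t=0,i=13
  .## -> .   bit 3 = 0  t=0,i=2
  .#. -> .   bit 2 = 0  t=0,i=9
  ..# -> #   bit 1 = 1  t=0,i=1
  ... -> .   bit 0 = 0  t=0,i=0
  bits 01010010 = 82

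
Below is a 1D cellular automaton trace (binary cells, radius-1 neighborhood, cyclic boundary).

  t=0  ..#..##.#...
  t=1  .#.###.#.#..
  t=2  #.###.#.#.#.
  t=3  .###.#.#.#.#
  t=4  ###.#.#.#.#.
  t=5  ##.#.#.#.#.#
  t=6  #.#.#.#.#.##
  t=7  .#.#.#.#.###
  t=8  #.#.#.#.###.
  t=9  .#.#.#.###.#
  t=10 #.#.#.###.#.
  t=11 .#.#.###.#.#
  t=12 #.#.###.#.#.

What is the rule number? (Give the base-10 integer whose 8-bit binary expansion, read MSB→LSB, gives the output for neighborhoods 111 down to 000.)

186

  [7] ### => #  t=1,i=4
  [6] ##. => .  t=0,i=6
  [5] #.# => #  t=0,i=7
  [4] #.. => #  t=0,i=3
  [3] .## => #  t=0,i=5
  [2] .#. => .  t=0,i=2
  [1] ..# => #  t=0,i=1
  [0] ... => .  t=0,i=0
  bits 10111010 = 186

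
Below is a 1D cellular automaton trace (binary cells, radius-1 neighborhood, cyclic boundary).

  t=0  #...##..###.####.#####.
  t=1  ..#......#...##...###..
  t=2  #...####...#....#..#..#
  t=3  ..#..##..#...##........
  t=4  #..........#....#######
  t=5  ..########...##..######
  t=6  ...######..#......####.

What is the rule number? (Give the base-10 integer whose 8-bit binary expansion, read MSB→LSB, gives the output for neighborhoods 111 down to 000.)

129

  [7] ### => #  t=0,i=9
  [6] ##. => .  t=0,i=5
  [5] #.# => .  t=0,i=11
  [4] #.. => .  t=0,i=1
  [3] .## => .  t=0,i=4
  [2] .#. => .  t=0,i=0
  [1] ..# => .  t=0,i=3
  [0] ... => #  t=0,i=2
  bits 10000001 = 129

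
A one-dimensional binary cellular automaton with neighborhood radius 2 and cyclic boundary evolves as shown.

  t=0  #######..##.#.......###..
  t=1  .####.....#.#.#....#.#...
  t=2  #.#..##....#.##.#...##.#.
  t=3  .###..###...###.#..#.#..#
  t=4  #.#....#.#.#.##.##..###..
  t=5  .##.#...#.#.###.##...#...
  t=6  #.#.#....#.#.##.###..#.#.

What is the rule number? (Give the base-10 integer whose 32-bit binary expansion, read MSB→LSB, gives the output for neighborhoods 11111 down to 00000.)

2706505240

  #####|#  b31=1 t=0,i=2
  ####.|.  b30=0 t=0,i=5
  ###.#|#  b29=1 t=3,i=14
  ###..|.  b28=0 t=0,i=6
  ##.##|.  b27=0 t=4,i=15
  ##.#.|.  b26=0 t=0,i=11
  ##..#|.  b25=0 t=0,i=7
  ##...|#  b24=1 t=1,i=5
  #.###|.  b23=0 t=3,i=1
  #.##.|#  b22=1 t=2,i=13
  #.#.#|.  b21=0 t=1,i=12
  #.#..|#  b20=1 t=0,i=12
  #..##|.  b19=0 t=0,i=8
  #..#.|.  b18=0 t=3,i=18
  #...#|.  b17=0 t=2,i=18
  #....|#  b16=1 t=0,i=14
  .####|#  b15=1 t=0,i=1
  .###.|#  b14=1 t=0,i=21
  .##.#|#  b13=1 t=0,i=10
  .##..|#  b12=1 t=2,i=6
  .#.##|#  b11=1 t=2,i=12
  .#.#.|#  b10=1 t=1,i=11
  .#..#|#  b9=1 t=2,i=3
  .#...|.  b8=0 t=0,i=13
  ..###|.  b7=0 t=0,i=0
  ..##.|.  b6=0 t=0,i=9
  ..#.#|.  b5=0 t=1,i=10
  ..#..|#  b4=1 t=5,i=21
  ...##|#  b3=1 t=0,i=19
  ...#.|.  b2=0 t=1,i=9
  ....#|.  b1=0 t=0,i=18
  .....|.  b0=0 t=0,i=15
  bits 10100001010100011111111000011000 = 2706505240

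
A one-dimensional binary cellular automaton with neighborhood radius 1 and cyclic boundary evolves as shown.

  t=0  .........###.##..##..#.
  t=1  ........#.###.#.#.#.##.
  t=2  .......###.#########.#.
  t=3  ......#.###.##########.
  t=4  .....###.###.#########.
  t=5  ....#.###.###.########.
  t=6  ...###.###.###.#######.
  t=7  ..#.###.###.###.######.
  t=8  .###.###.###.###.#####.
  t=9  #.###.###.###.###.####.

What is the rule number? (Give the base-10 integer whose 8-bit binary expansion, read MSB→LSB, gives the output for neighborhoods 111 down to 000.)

  ###|#  b7=1 t=0,i=10
  ##.|#  b6=1 t=0,i=11
  #.#|#  b5=1 t=0,i=12
  #..|.  b4=0 t=0,i=15
  .##|.  b3=0 t=0,i=9
  .#.|#  b2=1 t=0,i=21
  ..#|#  b1=1 t=0,i=8
  ...|.  b0=0 t=0,i=0
  bits 11100110 = 230

230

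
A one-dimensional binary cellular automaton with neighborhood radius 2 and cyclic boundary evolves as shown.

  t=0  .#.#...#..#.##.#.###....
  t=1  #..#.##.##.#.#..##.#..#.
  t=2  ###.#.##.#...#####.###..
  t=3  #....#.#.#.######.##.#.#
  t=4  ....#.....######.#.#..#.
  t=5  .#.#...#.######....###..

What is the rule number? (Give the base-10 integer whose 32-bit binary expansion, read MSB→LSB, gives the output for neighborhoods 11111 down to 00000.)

3634277069

  nb #####: next=#  (t=2,i=15, bit31=1)
  nb ####.: next=#  (t=2,i=16, bit30=1)
  nb ###.#: next=.  (t=2,i=2, bit29=0)
  nb ###..: next=#  (t=0,i=19, bit28=1)
  nb ##.##: next=#  (t=1,i=7, bit27=1)
  nb ##.#.: next=.  (t=0,i=14, bit26=0)
  nb ##..#: next=.  (t=2,i=22, bit25=0)
  nb ##...: next=.  (t=0,i=20, bit24=0)
  nb #.###: next=#  (t=0,i=17, bit23=1)
  nb #.##.: next=.  (t=0,i=12, bit22=0)
  nb #.#.#: next=.  (t=0,i=15, bit21=0)
  nb #.#..: next=#  (t=0,i=3, bit20=1)
  nb #..##: next=#  (t=1,i=15, bit19=1)
  nb #..#.: next=#  (t=0,i=9, bit18=1)
  nb #...#: next=#  (t=0,i=5, bit17=1)
  nb #....: next=.  (t=0,i=21, bit16=0)
  nb .####: next=#  (t=2,i=14, bit15=1)
  nb .###.: next=.  (t=0,i=18, bit14=0)
  nb .##.#: next=#  (t=0,i=13, bit13=1)
  nb .##..: next=.  (t=3,i=0, bit12=0)
  nb .#.##: next=#  (t=0,i=11, bit11=1)
  nb .#.#.: next=.  (t=0,i=2, bit10=0)
  nb .#..#: next=#  (t=0,i=8, bit9=1)
  nb .#...: next=.  (t=0,i=4, bit8=0)
  nb ..###: next=#  (t=2,i=0, bit7=1)
  nb ..##.: next=#  (t=1,i=16, bit6=1)
  nb ..#.#: next=.  (t=0,i=1, bit5=0)
  nb ..#..: next=.  (t=0,i=7, bit4=0)
  nb ...##: next=#  (t=2,i=12, bit3=1)
  nb ...#.: next=#  (t=0,i=0, bit2=1)
  nb ....#: next=.  (t=0,i=23, bit1=0)
  nb .....: next=#  (t=0,i=22, bit0=1)
  bits 11011000100111101010101011001101 = 3634277069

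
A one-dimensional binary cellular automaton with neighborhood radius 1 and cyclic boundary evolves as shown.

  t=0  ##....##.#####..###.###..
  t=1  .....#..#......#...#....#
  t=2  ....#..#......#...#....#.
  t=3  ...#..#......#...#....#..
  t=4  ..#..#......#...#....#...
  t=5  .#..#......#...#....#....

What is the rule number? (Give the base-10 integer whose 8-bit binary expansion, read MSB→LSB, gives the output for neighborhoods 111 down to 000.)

34

  ### -> .   bit 7 = 0  t=0,i=10
  ##. -> .   bit 6 = 0  t=0,i=1
  #.# -> #   bit 5 = 1  t=0,i=8
  #.. -> .   bit 4 = 0  t=0,i=2
  .## -> .   bit 3 = 0  t=0,i=0
  .#. -> .   bit 2 = 0  t=1,i=5
  ..# -> #   bit 1 = 1  t=0,i=5
  ... -> .   bit 0 = 0  t=0,i=3
  bits 00100010 = 34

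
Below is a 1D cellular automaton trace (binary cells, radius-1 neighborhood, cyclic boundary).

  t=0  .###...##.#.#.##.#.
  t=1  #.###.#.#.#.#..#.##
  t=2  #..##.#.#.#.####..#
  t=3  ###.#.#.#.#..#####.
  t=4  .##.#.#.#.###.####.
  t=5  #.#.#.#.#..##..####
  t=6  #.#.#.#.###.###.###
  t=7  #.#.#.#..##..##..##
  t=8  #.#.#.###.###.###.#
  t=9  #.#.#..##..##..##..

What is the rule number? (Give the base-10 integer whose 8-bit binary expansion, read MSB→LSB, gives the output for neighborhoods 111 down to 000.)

  ###|#  b7=1 t=0,i=2
  ##.|#  b6=1 t=0,i=3
  #.#|.  b5=0 t=0,i=9
  #..|#  b4=1 t=0,i=4
  .##|.  b3=0 t=0,i=1
  .#.|#  b2=1 t=0,i=10
  ..#|#  b1=1 t=0,i=0
  ...|.  b0=0 t=0,i=5
  bits 11010110 = 214

214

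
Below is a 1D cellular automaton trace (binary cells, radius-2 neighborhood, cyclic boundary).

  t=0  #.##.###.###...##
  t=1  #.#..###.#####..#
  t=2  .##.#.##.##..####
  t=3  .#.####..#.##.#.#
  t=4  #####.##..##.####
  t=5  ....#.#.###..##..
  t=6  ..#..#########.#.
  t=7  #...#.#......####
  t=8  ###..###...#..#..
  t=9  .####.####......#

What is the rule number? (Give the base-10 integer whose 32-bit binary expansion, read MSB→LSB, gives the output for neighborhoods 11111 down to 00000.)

  #####|.  b31=0 t=1,i=11
  ####.|.  b30=0 t=1,i=12
  ###.#|#  b29=1 t=0,i=0
  ###..|#  b28=1 t=0,i=11
  ##.##|.  b27=0 t=0,i=1
  ##.#.|#  b26=1 t=1,i=1
  ##..#|#  b25=1 t=1,i=14
  ##...|#  b24=1 t=0,i=12
  #.###|#  b23=1 t=0,i=5
  #.##.|#  b22=1 t=0,i=2
  #.#.#|#  b21=1 t=2,i=4
  #.#..|#  b20=1 t=1,i=2
  #..##|#  b19=1 t=1,i=4
  #..#.|.  b18=0 t=3,i=8
  #...#|#  b17=1 t=0,i=13
  #....|.  b16=0 t=5,i=16
  .####|#  b15=1 t=1,i=10
  .###.|#  b14=1 t=0,i=6
  .##.#|.  b13=0 t=0,i=3
  .##..|.  b12=0 t=2,i=10
  .#.##|#  b11=1 t=2,i=5
  .#.#.|#  b10=1 t=3,i=0
  .#..#|.  b9=0 t=1,i=3
  .#...|#  b8=1 t=6,i=16
  ..###|.  b7=0 t=0,i=15
  ..##.|#  b6=1 t=1,i=16
  ..#.#|.  b5=0 t=3,i=9
  ..#..|.  b4=0 t=6,i=2
  ...##|.  b3=0 t=0,i=14
  ...#.|.  b2=0 t=5,i=3
  ....#|#  b1=1 t=5,i=2
  .....|.  b0=0 t=5,i=0
  bits 00110111111110101100110101000010 = 939183426

939183426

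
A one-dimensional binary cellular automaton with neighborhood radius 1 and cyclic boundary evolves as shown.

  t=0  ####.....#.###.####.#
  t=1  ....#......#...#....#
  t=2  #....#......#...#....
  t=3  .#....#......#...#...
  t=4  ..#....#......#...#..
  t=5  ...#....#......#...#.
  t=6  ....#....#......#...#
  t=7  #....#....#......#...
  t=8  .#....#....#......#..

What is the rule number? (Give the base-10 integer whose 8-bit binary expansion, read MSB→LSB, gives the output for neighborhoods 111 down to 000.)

  nb ###: next=.  (t=0,i=0, bit7=0)
  nb ##.: next=.  (t=0,i=3, bit6=0)
  nb #.#: next=.  (t=0,i=10, bit5=0)
  nb #..: next=#  (t=0,i=4, bit4=1)
  nb .##: next=#  (t=0,i=11, bit3=1)
  nb .#.: next=.  (t=0,i=9, bit2=0)
  nb ..#: next=.  (t=0,i=8, bit1=0)
  nb ...: next=.  (t=0,i=5, bit0=0)
  bits 00011000 = 24

24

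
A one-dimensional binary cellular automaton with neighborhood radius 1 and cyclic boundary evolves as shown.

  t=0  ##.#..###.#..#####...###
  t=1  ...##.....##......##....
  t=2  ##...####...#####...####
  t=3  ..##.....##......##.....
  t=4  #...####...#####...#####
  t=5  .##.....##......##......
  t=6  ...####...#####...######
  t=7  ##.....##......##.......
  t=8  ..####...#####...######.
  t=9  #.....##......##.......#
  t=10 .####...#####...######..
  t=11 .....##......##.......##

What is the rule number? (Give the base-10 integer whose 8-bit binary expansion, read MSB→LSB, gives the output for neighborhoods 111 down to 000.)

  ### -> .   bit 7 = 0  t=0,i=0
  ##. -> .   bit 6 = 0  t=0,i=1
  #.# -> .   bit 5 = 0  t=0,i=2
  #.. -> #   bit 4 = 1  t=0,i=4
  .## -> .   bit 3 = 0  t=0,i=6
  .#. -> #   bit 2 = 1  t=0,i=3
  ..# -> .   bit 1 = 0  t=0,i=5
  ... -> #   bit 0 = 1  t=0,i=19
  bits 00010101 = 21

21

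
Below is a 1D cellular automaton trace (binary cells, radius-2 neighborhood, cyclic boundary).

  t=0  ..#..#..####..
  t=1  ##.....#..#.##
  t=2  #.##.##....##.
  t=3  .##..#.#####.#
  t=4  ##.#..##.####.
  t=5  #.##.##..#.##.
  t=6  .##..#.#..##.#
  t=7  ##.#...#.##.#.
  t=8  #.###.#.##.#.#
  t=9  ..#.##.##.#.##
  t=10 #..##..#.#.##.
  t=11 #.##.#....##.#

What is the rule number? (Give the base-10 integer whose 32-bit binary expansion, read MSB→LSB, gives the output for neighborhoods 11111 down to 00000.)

  ##### -> #   bit 31 = 1  t=3,i=9
  ####. -> #   bit 30 = 1  t=0,i=10
  ###.# -> #   bit 29 = 1  t=3,i=11
  ###.. -> .   bit 28 = 0  t=0,i=11
  ##.## -> .   bit 27 = 0  t=2,i=4
  ##.#. -> #   bit 26 = 1  t=2,i=13
  ##..# -> #   bit 25 = 1  t=3,i=3
  ##... -> #   bit 24 = 1  t=0,i=12
  #.### -> #   bit 23 = 1  t=1,i=12
  #.##. -> #   bit 22 = 1  t=2,i=2
  #.#.# -> .   bit 21 = 0  t=2,i=0
  #.#.. -> #   bit 20 = 1  t=4,i=3
  #..## -> #   bit 19 = 1  t=0,i=7
  #..#. -> .   bit 18 = 0  t=0,i=4
  #...# -> .   bit 17 = 0  t=7,i=5
  #.... -> #   bit 16 = 1  t=0,i=13
  .#### -> .   bit 15 = 0  t=0,i=9
  .###. -> .   bit 14 = 0  t=8,i=3
  .##.# -> .   bit 13 = 0  t=2,i=3
  .##.. -> .   bit 12 = 0  t=2,i=6
  .#.## -> #   bit 11 = 1  t=1,i=11
  .#.#. -> .   bit 10 = 0  t=6,i=6
  .#..# -> .   bit 9 = 0  t=0,i=3
  .#... -> #   bit 8 = 1  t=7,i=4
  ..### -> .   bit 7 = 0  t=0,i=8
  ..##. -> #   bit 6 = 1  t=2,i=11
  ..#.# -> .   bit 5 = 0  t=1,i=10
  ..#.. -> .   bit 4 = 0  t=0,i=2
  ...## -> #   bit 3 = 1  t=2,i=10
  ...#. -> #   bit 2 = 1  t=0,i=1
  ....# -> #   bit 1 = 1  t=0,i=0
  ..... -> .   bit 0 = 0  t=1,i=4
  bits 11100111110110010000100101001110 = 3889760590

3889760590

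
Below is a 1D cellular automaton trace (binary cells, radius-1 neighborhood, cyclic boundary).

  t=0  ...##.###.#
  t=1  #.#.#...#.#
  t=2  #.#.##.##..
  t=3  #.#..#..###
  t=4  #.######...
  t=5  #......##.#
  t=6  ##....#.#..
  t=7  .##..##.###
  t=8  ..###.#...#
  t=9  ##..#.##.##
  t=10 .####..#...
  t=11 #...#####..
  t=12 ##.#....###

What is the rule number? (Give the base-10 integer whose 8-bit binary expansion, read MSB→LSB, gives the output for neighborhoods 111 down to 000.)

86

  nb ###: next=.  (t=0,i=7, bit7=0)
  nb ##.: next=#  (t=0,i=4, bit6=1)
  nb #.#: next=.  (t=0,i=5, bit5=0)
  nb #..: next=#  (t=0,i=0, bit4=1)
  nb .##: next=.  (t=0,i=3, bit3=0)
  nb .#.: next=#  (t=0,i=10, bit2=1)
  nb ..#: next=#  (t=0,i=2, bit1=1)
  nb ...: next=.  (t=0,i=1, bit0=0)
  bits 01010110 = 86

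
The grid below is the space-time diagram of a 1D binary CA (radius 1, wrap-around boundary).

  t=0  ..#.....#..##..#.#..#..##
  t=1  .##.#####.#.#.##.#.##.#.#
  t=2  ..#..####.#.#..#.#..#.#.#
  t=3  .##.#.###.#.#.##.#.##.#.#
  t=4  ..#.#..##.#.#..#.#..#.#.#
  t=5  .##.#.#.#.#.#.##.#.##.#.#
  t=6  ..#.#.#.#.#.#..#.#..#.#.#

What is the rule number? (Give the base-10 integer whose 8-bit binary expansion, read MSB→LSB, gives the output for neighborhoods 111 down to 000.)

  nb ###: next=#  (t=1,i=5, bit7=1)
  nb ##.: next=#  (t=0,i=12, bit6=1)
  nb #.#: next=.  (t=0,i=16, bit5=0)
  nb #..: next=.  (t=0,i=0, bit4=0)
  nb .##: next=.  (t=0,i=11, bit3=0)
  nb .#.: next=#  (t=0,i=2, bit2=1)
  nb ..#: next=#  (t=0,i=1, bit1=1)
  nb ...: next=#  (t=0,i=4, bit0=1)
  bits 11000111 = 199

199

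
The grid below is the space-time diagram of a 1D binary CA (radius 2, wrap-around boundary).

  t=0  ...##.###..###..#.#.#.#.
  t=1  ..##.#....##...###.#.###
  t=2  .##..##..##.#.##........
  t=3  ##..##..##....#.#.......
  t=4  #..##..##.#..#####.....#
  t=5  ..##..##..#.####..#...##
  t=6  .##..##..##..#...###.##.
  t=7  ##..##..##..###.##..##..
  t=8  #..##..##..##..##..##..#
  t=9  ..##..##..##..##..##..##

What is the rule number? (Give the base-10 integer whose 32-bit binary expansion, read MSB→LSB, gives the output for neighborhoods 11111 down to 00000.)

2304542204

  ##### -> #   bit 31 = 1  t=4,i=15
  ####. -> .   bit 30 = 0  t=4,i=16
  ###.# -> .   bit 29 = 0  t=1,i=17
  ###.. -> .   bit 28 = 0  t=0,i=8
  ##.## -> #   bit 27 = 1  t=0,i=5
  ##.#. -> .   bit 26 = 0  t=1,i=4
  ##..# -> .   bit 25 = 0  t=0,i=9
  ##... -> #   bit 24 = 1  t=1,i=12
  #.### -> .   bit 23 = 0  t=0,i=6
  #.##. -> #   bit 22 = 1  t=2,i=14
  #.#.# -> .   bit 21 = 0  t=0,i=18
  #.#.. -> #   bit 20 = 1  t=0,i=22
  #..## -> #   bit 19 = 1  t=0,i=10
  #..#. -> #   bit 18 = 1  t=0,i=15
  #...# -> .   bit 17 = 0  t=1,i=13
  #.... -> .   bit 16 = 0  t=0,i=0
  .#### -> #   bit 15 = 1  t=4,i=14
  .###. -> .   bit 14 = 0  t=0,i=7
  .##.# -> .   bit 13 = 0  t=0,i=4
  .##.. -> .   bit 12 = 0  t=1,i=11
  .#.## -> .   bit 11 = 0  t=1,i=20
  .#.#. -> #   bit 10 = 1  t=0,i=17
  .#..# -> .   bit 9 = 0  t=4,i=11
  .#... -> #   bit 8 = 1  t=0,i=23
  ..### -> #   bit 7 = 1  t=0,i=11
  ..##. -> #   bit 6 = 1  t=0,i=3
  ..#.# -> #   bit 5 = 1  t=0,i=16
  ..#.. -> #   bit 4 = 1  t=5,i=18
  ...## -> #   bit 3 = 1  t=0,i=2
  ...#. -> #   bit 2 = 1  t=3,i=13
  ....# -> .   bit 1 = 0  t=0,i=1
  ..... -> .   bit 0 = 0  t=2,i=18
  bits 10001001010111001000010111111100 = 2304542204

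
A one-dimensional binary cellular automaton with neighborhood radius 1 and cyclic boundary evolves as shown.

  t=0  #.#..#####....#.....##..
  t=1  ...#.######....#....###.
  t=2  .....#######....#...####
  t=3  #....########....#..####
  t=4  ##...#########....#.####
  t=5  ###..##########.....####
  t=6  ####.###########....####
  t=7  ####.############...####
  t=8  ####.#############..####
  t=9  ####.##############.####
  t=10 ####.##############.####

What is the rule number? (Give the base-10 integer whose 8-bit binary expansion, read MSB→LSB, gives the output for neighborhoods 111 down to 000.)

  ### -> #   bit 7 = 1  t=0,i=6
  ##. -> #   bit 6 = 1  t=0,i=9
  #.# -> .   bit 5 = 0  t=0,i=1
  #.. -> #   bit 4 = 1  t=0,i=3
  .## -> #   bit 3 = 1  t=0,i=5
  .#. -> .   bit 2 = 0  t=0,i=0
  ..# -> .   bit 1 = 0  t=0,i=4
  ... -> .   bit 0 = 0  t=0,i=11
  bits 11011000 = 216

216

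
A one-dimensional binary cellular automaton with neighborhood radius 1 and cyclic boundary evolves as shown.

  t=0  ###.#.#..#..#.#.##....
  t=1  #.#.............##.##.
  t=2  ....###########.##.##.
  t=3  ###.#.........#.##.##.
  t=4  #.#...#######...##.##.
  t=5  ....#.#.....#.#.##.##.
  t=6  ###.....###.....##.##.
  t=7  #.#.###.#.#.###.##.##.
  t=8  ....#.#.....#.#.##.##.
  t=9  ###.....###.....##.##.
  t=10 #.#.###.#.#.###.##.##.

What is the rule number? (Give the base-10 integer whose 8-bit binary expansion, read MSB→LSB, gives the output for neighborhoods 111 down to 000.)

  [7] ### => .  t=0,i=1
  [6] ##. => #  t=0,i=2
  [5] #.# => .  t=0,i=3
  [4] #.. => .  t=0,i=7
  [3] .## => #  t=0,i=0
  [2] .#. => .  t=0,i=4
  [1] ..# => .  t=0,i=8
  [0] ... => #  t=0,i=19
  bits 01001001 = 73

73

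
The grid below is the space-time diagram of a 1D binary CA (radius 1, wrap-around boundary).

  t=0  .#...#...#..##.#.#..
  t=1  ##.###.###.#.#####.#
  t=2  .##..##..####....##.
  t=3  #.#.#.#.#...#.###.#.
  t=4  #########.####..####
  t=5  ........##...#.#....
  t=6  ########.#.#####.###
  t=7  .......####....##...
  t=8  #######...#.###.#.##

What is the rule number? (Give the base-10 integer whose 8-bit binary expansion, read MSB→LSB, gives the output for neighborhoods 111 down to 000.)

  nb ###: next=.  (t=1,i=0, bit7=0)
  nb ##.: next=#  (t=0,i=13, bit6=1)
  nb #.#: next=#  (t=0,i=14, bit5=1)
  nb #..: next=.  (t=0,i=2, bit4=0)
  nb .##: next=.  (t=0,i=12, bit3=0)
  nb .#.: next=#  (t=0,i=1, bit2=1)
  nb ..#: next=#  (t=0,i=0, bit1=1)
  nb ...: next=#  (t=0,i=3, bit0=1)
  bits 01100111 = 103

103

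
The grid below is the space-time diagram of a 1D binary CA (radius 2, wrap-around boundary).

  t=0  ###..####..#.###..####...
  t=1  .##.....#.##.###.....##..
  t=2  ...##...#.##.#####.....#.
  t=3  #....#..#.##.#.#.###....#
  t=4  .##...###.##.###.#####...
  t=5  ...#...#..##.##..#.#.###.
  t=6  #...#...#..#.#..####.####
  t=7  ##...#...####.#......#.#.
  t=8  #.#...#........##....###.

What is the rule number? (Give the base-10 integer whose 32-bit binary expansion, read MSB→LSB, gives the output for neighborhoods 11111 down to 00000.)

2447730464

  nb #####: next=#  (t=2,i=15, bit31=1)
  nb ####.: next=.  (t=0,i=7, bit30=0)
  nb ###.#: next=.  (t=4,i=8, bit29=0)
  nb ###..: next=#  (t=0,i=2, bit28=1)
  nb ##.##: next=.  (t=1,i=12, bit27=0)
  nb ##.#.: next=.  (t=3,i=12, bit26=0)
  nb ##..#: next=.  (t=0,i=3, bit25=0)
  nb ##...: next=#  (t=0,i=22, bit24=1)
  nb #.###: next=#  (t=0,i=13, bit23=1)
  nb #.##.: next=#  (t=1,i=10, bit22=1)
  nb #.#.#: next=#  (t=3,i=13, bit21=1)
  nb #.#..: next=.  (t=6,i=13, bit20=0)
  nb #..##: next=.  (t=0,i=4, bit19=0)
  nb #..#.: next=#  (t=0,i=10, bit18=1)
  nb #...#: next=.  (t=0,i=23, bit17=0)
  nb #....: next=#  (t=1,i=4, bit16=1)
  nb .####: next=.  (t=0,i=6, bit15=0)
  nb .###.: next=#  (t=0,i=1, bit14=1)
  nb .##.#: next=#  (t=1,i=11, bit13=1)
  nb .##..: next=.  (t=1,i=2, bit12=0)
  nb .#.##: next=.  (t=0,i=12, bit11=0)
  nb .#.#.: next=#  (t=3,i=14, bit10=1)
  nb .#..#: next=#  (t=3,i=6, bit9=1)
  nb .#...: next=#  (t=2,i=24, bit8=1)
  nb ..###: next=.  (t=0,i=0, bit7=0)
  nb ..##.: next=.  (t=1,i=1, bit6=0)
  nb ..#.#: next=#  (t=0,i=11, bit5=1)
  nb ..#..: next=.  (t=2,i=23, bit4=0)
  nb ...##: next=.  (t=0,i=24, bit3=0)
  nb ...#.: next=.  (t=1,i=7, bit2=0)
  nb ....#: next=.  (t=1,i=6, bit1=0)
  nb .....: next=.  (t=1,i=5, bit0=0)
  bits 10010001111001010110011100100000 = 2447730464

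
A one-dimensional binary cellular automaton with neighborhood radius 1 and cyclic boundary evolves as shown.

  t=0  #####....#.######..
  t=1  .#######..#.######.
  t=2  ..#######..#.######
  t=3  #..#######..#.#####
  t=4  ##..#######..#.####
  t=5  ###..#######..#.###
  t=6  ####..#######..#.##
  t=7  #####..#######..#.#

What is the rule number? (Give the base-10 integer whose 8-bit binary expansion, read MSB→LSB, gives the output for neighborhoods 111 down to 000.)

  ### -> #   bit 7 = 1  t=0,i=1
  ##. -> #   bit 6 = 1  t=0,i=4
  #.# -> #   bit 5 = 1  t=0,i=10
  #.. -> #   bit 4 = 1  t=0,i=5
  .## -> .   bit 3 = 0  t=0,i=0
  .#. -> .   bit 2 = 0  t=0,i=9
  ..# -> .   bit 1 = 0  t=0,i=8
  ... -> #   bit 0 = 1  t=0,i=6
  bits 11110001 = 241

241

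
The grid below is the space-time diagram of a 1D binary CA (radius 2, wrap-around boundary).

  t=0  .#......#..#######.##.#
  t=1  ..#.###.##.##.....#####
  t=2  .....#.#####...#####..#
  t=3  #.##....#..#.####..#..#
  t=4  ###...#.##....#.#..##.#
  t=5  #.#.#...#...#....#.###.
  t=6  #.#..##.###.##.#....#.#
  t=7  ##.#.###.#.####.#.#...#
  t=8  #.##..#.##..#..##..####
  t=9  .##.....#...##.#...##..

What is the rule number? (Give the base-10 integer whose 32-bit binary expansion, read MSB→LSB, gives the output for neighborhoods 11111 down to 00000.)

476242907

  ##### -> .   bit 31 = 0  t=0,i=13
  ####. -> .   bit 30 = 0  t=0,i=16
  ###.# -> .   bit 29 = 0  t=0,i=17
  ###.. -> #   bit 28 = 1  t=1,i=22
  ##.## -> #   bit 27 = 1  t=0,i=18
  ##.#. -> #   bit 26 = 1  t=0,i=21
  ##..# -> .   bit 25 = 0  t=1,i=0
  ##... -> .   bit 24 = 0  t=1,i=13
  #.### -> .   bit 23 = 0  t=1,i=4
  #.##. -> #   bit 22 = 1  t=0,i=19
  #.#.# -> #   bit 21 = 1  t=0,i=22
  #.#.. -> .   bit 20 = 0  t=0,i=1
  #..## -> .   bit 19 = 0  t=0,i=10
  #..#. -> .   bit 18 = 0  t=1,i=1
  #...# -> #   bit 17 = 1  t=2,i=13
  #.... -> .   bit 16 = 0  t=0,i=3
  .#### -> #   bit 15 = 1  t=0,i=12
  .###. -> #   bit 14 = 1  t=1,i=5
  .##.# -> #   bit 13 = 1  t=0,i=20
  .##.. -> .   bit 12 = 0  t=1,i=12
  .#.## -> .   bit 11 = 0  t=1,i=3
  .#.#. -> .   bit 10 = 0  t=0,i=0
  .#..# -> #   bit 9 = 1  t=0,i=9
  .#... -> #   bit 8 = 1  t=0,i=2
  ..### -> #   bit 7 = 1  t=0,i=11
  ..##. -> #   bit 6 = 1  t=3,i=22
  ..#.# -> .   bit 5 = 0  t=1,i=2
  ..#.. -> #   bit 4 = 1  t=0,i=8
  ...## -> #   bit 3 = 1  t=1,i=17
  ...#. -> .   bit 2 = 0  t=0,i=7
  ....# -> #   bit 1 = 1  t=0,i=6
  ..... -> #   bit 0 = 1  t=0,i=4
  bits 00011100011000101110001111011011 = 476242907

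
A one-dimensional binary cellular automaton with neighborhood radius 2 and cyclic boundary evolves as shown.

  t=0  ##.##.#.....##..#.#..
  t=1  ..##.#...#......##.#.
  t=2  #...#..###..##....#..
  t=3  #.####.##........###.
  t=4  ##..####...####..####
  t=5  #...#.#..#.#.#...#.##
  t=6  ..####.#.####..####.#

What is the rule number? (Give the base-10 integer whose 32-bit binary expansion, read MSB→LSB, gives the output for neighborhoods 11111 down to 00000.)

  ##### -> #   bit 31 = 1  t=4,i=19
  ####. -> #   bit 30 = 1  t=3,i=4
  ###.# -> #   bit 29 = 1  t=3,i=5
  ###.. -> .   bit 28 = 0  t=2,i=9
  ##.## -> #   bit 27 = 1  t=0,i=2
  ##.#. -> #   bit 26 = 1  t=0,i=5
  ##..# -> .   bit 25 = 0  t=0,i=14
  ##... -> .   bit 24 = 0  t=2,i=14
  #.### -> .   bit 23 = 0  t=3,i=2
  #.##. -> #   bit 22 = 1  t=0,i=3
  #.#.# -> #   bit 21 = 1  t=3,i=0
  #.#.. -> .   bit 20 = 0  t=0,i=6
  #..## -> .   bit 19 = 0  t=0,i=20
  #..#. -> .   bit 18 = 0  t=0,i=15
  #...# -> #   bit 17 = 1  t=1,i=0
  #.... -> .   bit 16 = 0  t=0,i=8
  .#### -> .   bit 15 = 0  t=3,i=3
  .###. -> #   bit 14 = 1  t=2,i=8
  .##.# -> .   bit 13 = 0  t=0,i=1
  .##.. -> .   bit 12 = 0  t=0,i=13
  .#.## -> #   bit 11 = 1  t=3,i=1
  .#.#. -> #   bit 10 = 1  t=0,i=17
  .#..# -> #   bit 9 = 1  t=0,i=19
  .#... -> .   bit 8 = 0  t=0,i=7
  ..### -> #   bit 7 = 1  t=2,i=7
  ..##. -> .   bit 6 = 0  t=0,i=0
  ..#.# -> #   bit 5 = 1  t=0,i=16
  ..#.. -> #   bit 4 = 1  t=1,i=9
  ...## -> .   bit 3 = 0  t=0,i=11
  ...#. -> #   bit 2 = 1  t=1,i=8
  ....# -> .   bit 1 = 0  t=0,i=10
  ..... -> #   bit 0 = 1  t=0,i=9
  bits 11101100011000100100111010110101 = 3965865653

3965865653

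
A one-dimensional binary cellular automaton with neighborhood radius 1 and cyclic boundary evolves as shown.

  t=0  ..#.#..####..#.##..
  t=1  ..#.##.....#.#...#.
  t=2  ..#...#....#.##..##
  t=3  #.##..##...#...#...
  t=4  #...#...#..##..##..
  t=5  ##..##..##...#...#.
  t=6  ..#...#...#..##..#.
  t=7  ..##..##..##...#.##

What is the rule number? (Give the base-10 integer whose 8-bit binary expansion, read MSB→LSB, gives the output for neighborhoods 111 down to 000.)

  nb ###: next=.  (t=0,i=8, bit7=0)
  nb ##.: next=.  (t=0,i=10, bit6=0)
  nb #.#: next=.  (t=0,i=3, bit5=0)
  nb #..: next=#  (t=0,i=5, bit4=1)
  nb .##: next=.  (t=0,i=7, bit3=0)
  nb .#.: next=#  (t=0,i=2, bit2=1)
  nb ..#: next=.  (t=0,i=1, bit1=0)
  nb ...: next=.  (t=0,i=0, bit0=0)
  bits 00010100 = 20

20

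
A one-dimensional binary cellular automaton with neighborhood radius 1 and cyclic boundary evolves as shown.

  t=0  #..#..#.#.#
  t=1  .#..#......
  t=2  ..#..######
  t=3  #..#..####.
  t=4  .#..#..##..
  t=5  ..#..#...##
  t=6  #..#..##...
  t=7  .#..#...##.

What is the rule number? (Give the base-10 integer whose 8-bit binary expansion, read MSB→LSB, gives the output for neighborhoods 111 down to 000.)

145

  nb ###: next=#  (t=2,i=6, bit7=1)
  nb ##.: next=.  (t=0,i=0, bit6=0)
  nb #.#: next=.  (t=0,i=7, bit5=0)
  nb #..: next=#  (t=0,i=1, bit4=1)
  nb .##: next=.  (t=0,i=10, bit3=0)
  nb .#.: next=.  (t=0,i=3, bit2=0)
  nb ..#: next=.  (t=0,i=2, bit1=0)
  nb ...: next=#  (t=1,i=6, bit0=1)
  bits 10010001 = 145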